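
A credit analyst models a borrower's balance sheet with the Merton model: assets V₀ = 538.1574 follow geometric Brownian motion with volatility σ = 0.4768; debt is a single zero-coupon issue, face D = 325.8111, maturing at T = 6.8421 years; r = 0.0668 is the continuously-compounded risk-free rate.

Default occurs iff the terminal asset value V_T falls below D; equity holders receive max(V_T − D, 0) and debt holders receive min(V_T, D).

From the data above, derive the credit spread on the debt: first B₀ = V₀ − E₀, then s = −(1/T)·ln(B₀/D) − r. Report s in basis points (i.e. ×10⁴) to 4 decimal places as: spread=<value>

spread=379.3575

Equity is a call on the firm's assets struck at D = 325.8111:
d₁ = [ln(V₀/D) + (r + σ²/2)T] / (σ√T)
   = [ln(538.1574/325.8111) + (0.0668 + 0.5·0.4768²)·6.8421] / (0.4768·√6.8421)
   = [0.501833 + 1.234788] / 1.247185 = 1.392432
d₂ = d₁ − σ√T = 1.392432 − 1.247185 = 0.145247
N(d₁) = 0.918104,  N(d₂) = 0.557742,  e^(−rT) = 0.633147
E₀ = V₀·N(d₁) − D·e^(−rT)·N(d₂)
   = 538.1574·0.918104 − 325.8111·0.633147·0.557742 = 379.029979
B₀ = V₀ − E₀ = 538.1574 − 379.029979 = 159.127421
spread = −(1/T)·ln(B₀/D) − r = −(1/6.8421)·ln(159.127421/325.8111) − 0.0668 = 0.03793575
in basis points: 0.03793575 × 10⁴ = 379.3575 bp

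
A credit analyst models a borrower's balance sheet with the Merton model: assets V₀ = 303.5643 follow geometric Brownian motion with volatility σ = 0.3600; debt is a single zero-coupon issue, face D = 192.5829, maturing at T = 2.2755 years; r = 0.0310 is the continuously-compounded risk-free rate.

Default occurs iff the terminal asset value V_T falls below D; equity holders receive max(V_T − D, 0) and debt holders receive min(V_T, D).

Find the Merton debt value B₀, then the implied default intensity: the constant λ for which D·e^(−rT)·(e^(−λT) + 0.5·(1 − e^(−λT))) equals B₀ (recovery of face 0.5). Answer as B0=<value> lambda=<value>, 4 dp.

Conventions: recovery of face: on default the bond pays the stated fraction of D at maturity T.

Apply the equity-as-call identities (strike 192.5829, horizon 2.2755 years):
d₁ = [ln(V₀/D) + (r + σ²/2)T] / (σ√T)
   = [ln(303.5643/192.5829) + (0.0310 + 0.5·0.3600²)·2.2755] / (0.3600·√2.2755)
   = [0.455067 + 0.217993] / 0.543051 = 1.239403
d₂ = d₁ − σ√T = 1.239403 − 0.543051 = 0.696352
N(d₁) = 0.892402,  N(d₂) = 0.756896,  e^(−rT) = 0.931890
E₀ = V₀·N(d₁) − D·e^(−rT)·N(d₂)
   = 303.5643·0.892402 − 192.5829·0.931890·0.756896 = 135.064246
B₀ = V₀ − E₀ = 303.5643 − 135.064246 = 168.500054
e^(−λT) = (B₀·e^(rT)/D − 0.5)/(1 − 0.5) = (168.5001·1.073088/192.5829 − 0.5)/0.5 = 0.87779330
λ = −ln(0.87779330)/2.2755 = 0.057282

B0=168.5001 lambda=0.0573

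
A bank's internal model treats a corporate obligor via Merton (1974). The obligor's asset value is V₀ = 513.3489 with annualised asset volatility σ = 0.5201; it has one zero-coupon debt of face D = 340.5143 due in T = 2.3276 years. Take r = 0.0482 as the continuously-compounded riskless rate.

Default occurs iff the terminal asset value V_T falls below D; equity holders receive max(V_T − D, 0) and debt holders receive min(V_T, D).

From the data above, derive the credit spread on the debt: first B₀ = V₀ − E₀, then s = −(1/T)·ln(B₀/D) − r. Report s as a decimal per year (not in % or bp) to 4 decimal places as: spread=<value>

spread=0.0704

With assets at 513.3489 and a single debt payment of 340.5143 at 2.3276 years:
d₁ = [ln(V₀/D) + (r + σ²/2)T] / (σ√T)
   = [ln(513.3489/340.5143) + (0.0482 + 0.5·0.5201²)·2.3276] / (0.5201·√2.3276)
   = [0.410499 + 0.427003] / 0.793489 = 1.055467
d₂ = d₁ − σ√T = 1.055467 − 0.793489 = 0.261978
N(d₁) = 0.854394,  N(d₂) = 0.603331,  e^(−rT) = 0.893874
E₀ = V₀·N(d₁) − D·e^(−rT)·N(d₂)
   = 513.3489·0.854394 − 340.5143·0.893874·0.603331 = 254.962328
B₀ = V₀ − E₀ = 513.3489 − 254.962328 = 258.386572
spread = −(1/T)·ln(B₀/D) − r = −(1/2.3276)·ln(258.386572/340.5143) − 0.0482 = 0.07037721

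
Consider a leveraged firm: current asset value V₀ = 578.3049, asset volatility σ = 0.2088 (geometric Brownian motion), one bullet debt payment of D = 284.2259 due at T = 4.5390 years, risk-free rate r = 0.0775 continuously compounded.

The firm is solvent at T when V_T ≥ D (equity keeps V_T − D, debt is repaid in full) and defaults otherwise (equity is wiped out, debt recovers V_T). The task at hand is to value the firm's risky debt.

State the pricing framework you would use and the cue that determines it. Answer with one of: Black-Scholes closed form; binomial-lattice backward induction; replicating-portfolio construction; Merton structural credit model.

Key observation: a levered firm with one bullet debt due at 4.5390 years is the canonical structural-credit setup: equity is a call on the firm's assets struck at the face value.

framework: Merton structural credit model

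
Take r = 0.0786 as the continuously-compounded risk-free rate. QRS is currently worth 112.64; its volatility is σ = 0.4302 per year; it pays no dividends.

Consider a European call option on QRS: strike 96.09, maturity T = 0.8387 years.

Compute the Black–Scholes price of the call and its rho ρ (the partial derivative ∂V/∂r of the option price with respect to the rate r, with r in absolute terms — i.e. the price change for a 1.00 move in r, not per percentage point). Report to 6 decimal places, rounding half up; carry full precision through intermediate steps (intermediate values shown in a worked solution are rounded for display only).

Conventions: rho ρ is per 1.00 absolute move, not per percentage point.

σ√T = 0.4302·√0.8387 = 0.393980
d₁ = (ln(S/K) + (r+σ²/2)T) / (σ√T) = (ln(112.64/96.09) + (0.0786+0.4302²/2)·0.8387) / 0.393980 = (0.158912 + 0.143532) / 0.393980 = 0.767663
d₂ = d₁ − σ√T = 0.767663 − 0.393980 = 0.373683
e^{−rT} = 0.936204
N(d₁) = 0.778656,  N(d₂) = 0.645680
Call price V = S·N(d₁) − K·e^{−rT}·N(d₂) = 87.707833 − 58.085269 = 29.622564
ρ = K·T·e^{−rT}·N(d₂) = 48.716115

price = 29.622564
ρ = 48.716115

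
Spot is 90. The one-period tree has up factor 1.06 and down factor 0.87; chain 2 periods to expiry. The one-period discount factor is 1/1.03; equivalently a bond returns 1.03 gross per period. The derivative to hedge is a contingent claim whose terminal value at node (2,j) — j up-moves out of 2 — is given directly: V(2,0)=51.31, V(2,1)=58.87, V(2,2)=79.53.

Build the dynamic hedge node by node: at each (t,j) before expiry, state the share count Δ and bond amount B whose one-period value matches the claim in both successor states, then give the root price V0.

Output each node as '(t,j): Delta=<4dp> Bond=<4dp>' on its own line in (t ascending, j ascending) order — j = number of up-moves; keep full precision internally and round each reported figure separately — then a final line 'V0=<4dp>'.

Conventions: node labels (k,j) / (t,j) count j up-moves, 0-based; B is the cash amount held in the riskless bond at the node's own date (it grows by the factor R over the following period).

The replicating-portfolio and risk-neutral prices coincide; use p* = (1.03−0.87)/(1.06−0.87) = 0.8421 for the latter.
At maturity the claim pays: V(2,0)=51.3100, V(2,1)=58.8700, V(2,2)=79.5300
Node (1,0) S=78.3000: V=(p*·58.8700+(1−p*)·51.3100)/1.03=55.9964; Δ=(58.8700−51.3100)/(82.9980−68.1210)=0.5082; B=V−Δ·S=16.2069
Node (1,1) S=95.4000: V=(p*·79.5300+(1−p*)·58.8700)/1.03=74.0465; Δ=(79.5300−58.8700)/(101.1240−82.9980)=1.1398; B=V−Δ·S=-34.6903
Node (0,0) S=90.0000: V=(p*·74.0465+(1−p*)·55.9964)/1.03=69.1228; Δ=(74.0465−55.9964)/(95.4000−78.3000)=1.0556; B=V−Δ·S=-25.8776
Verification: the root portfolio costs Δ(0,0)·S0 + B(0,0) = 69.1228, matching V0.

(0,0): Delta=1.0556 Bond=-25.8776
(1,0): Delta=0.5082 Bond=16.2069
(1,1): Delta=1.1398 Bond=-34.6903
V0=69.1228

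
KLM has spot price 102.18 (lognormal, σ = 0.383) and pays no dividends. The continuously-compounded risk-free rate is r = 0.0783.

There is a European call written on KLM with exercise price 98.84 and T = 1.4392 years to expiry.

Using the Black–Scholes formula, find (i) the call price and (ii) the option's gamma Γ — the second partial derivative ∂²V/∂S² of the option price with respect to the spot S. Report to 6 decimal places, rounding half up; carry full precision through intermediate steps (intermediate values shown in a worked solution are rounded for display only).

price = 25.091277
Γ = 0.007315

σ√T = 0.383·√1.4392 = 0.459472
d₁ = (ln(S/K) + (r+σ²/2)T) / (σ√T) = (ln(102.18/98.84) + (0.0783+0.383²/2)·1.4392) / 0.459472 = (0.033234 + 0.218247) / 0.459472 = 0.547324
d₂ = d₁ − σ√T = 0.547324 − 0.459472 = 0.087852
e^{−rT} = 0.893428
N(d₁) = 0.707922,  N(d₂) = 0.535003
Call price V = S·N(d₁) − K·e^{−rT}·N(d₂) = 72.335471 − 47.244194 = 25.091277
φ(d₁) = (1/√(2π))·e^{−d₁²/2} = 0.343448
Γ = φ(d₁) / (S·σ·√T) = 0.007315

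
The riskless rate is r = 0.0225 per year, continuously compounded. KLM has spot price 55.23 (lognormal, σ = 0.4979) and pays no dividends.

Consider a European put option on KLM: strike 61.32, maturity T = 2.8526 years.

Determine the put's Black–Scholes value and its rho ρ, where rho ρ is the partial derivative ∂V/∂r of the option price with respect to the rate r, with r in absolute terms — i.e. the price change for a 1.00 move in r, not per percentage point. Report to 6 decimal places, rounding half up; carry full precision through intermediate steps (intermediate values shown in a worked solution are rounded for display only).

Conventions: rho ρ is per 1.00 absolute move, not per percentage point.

price = 19.527112
ρ = -111.600688

σ√T = 0.4979·√2.8526 = 0.840935
d₁ = (ln(S/K) + (r+σ²/2)T) / (σ√T) = (ln(55.23/61.32) + (0.0225+0.4979²/2)·2.8526) / 0.840935 = (-0.104600 + 0.417770) / 0.840935 = 0.372407
d₂ = d₁ − σ√T = 0.372407 − 0.840935 = -0.468529
e^{−rT} = 0.937833
N(−d₁) = 0.354795,  N(−d₂) = 0.680297
Put price V = K·e^{−rT}·N(−d₂) − S·N(−d₁) = 39.122445 − 19.595333 = 19.527112
ρ = −K·T·e^{−rT}·N(−d₂) = -111.600688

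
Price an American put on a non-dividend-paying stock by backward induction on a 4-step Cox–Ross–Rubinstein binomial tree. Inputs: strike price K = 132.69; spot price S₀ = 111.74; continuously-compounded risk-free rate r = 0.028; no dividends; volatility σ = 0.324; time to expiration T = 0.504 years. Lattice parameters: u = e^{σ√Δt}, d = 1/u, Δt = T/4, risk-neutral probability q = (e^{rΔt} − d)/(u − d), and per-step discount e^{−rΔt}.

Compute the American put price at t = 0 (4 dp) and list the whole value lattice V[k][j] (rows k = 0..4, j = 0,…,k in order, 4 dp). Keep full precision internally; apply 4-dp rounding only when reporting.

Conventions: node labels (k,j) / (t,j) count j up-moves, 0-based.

price = 23.7580
tree:
23.7580
33.1920 13.9774
43.9103 22.1250 5.4829
53.5555 33.0896 10.7176 0.0000
62.1528 43.9103 20.9500 0.0000 0.0000

params: Δt=0.12600 u=1.12188 d=0.89136 q=0.48661 e^(-rΔt)=0.99648
t_4 payoffs: 62.1528 43.9103 20.9500 0.0000 0.0000
k=3: node(3,0) S=79.1345 payoff=53.5555 vs cont=53.0882 → 53.5555 [stop]  node(3,1) S=99.6004 payoff=33.0896 vs cont=32.6223 → 33.0896 [stop]  node(3,2) S=125.3592 payoff=7.3308 vs cont=10.7176 → 10.7176 [wait]  node(3,3) S=157.7798 payoff=0.0000 vs cont=0.0000 → 0.0000 [wait]
k=2: node(2,0) S=88.7797 payoff=43.9103 vs cont=43.4430 → 43.9103 [stop]  node(2,1) S=111.7400 payoff=20.9500 vs cont=22.1250 → 22.1250 [wait]  node(2,2) S=140.6384 payoff=0.0000 vs cont=5.4829 → 5.4829 [wait]
k=1: node(1,0) S=99.6004 payoff=33.0896 vs cont=33.1920 → 33.1920 [wait]  node(1,1) S=125.3592 payoff=7.3308 vs cont=13.9774 → 13.9774 [wait]
k=0: node(0,0) S=111.7400 payoff=20.9500 vs cont=23.7580 → 23.7580 [wait]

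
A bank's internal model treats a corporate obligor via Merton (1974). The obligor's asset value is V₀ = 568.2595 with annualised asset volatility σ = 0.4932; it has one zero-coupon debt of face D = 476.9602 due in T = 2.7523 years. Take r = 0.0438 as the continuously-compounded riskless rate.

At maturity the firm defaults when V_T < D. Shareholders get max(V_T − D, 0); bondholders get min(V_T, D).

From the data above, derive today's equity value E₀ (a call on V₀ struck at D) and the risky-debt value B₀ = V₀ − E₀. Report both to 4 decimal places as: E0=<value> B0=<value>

With assets at 568.2595 and a single debt payment of 476.9602 at 2.7523 years:
d₁ = [ln(V₀/D) + (r + σ²/2)T] / (σ√T)
   = [ln(568.2595/476.9602) + (0.0438 + 0.5·0.4932²)·2.7523] / (0.4932·√2.7523)
   = [0.175145 + 0.455294] / 0.818222 = 0.770499
d₂ = d₁ − σ√T = 0.770499 − 0.818222 = -0.047722
N(d₁) = 0.779498,  N(d₂) = 0.480969,  e^(−rT) = 0.886432
E₀ = V₀·N(d₁) − D·e^(−rT)·N(d₂)
   = 568.2595·0.779498 − 476.9602·0.886432·0.480969 = 239.607058
B₀ = V₀ − E₀ = 568.2595 − 239.607058 = 328.652442

E0=239.6071 B0=328.6524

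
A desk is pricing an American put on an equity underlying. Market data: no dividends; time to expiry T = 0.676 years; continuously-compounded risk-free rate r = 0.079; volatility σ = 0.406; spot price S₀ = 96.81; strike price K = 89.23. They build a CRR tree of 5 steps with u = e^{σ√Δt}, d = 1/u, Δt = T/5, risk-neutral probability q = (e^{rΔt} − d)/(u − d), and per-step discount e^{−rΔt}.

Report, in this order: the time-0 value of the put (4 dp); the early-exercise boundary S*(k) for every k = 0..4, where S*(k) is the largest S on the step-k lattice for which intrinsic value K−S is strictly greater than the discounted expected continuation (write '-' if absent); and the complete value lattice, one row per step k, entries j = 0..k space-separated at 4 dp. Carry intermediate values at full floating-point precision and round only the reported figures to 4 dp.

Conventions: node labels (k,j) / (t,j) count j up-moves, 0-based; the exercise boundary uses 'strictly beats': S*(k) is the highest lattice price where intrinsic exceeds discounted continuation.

price = 7.5288
boundary = - - - 61.8614 71.8213
tree:
7.5288
12.0126 3.1816
18.5431 5.7036 0.7137
27.3686 10.0667 1.4386 0.0000
35.9472 17.4087 2.8998 0.0000 0.0000
43.3363 27.3686 5.8452 0.0000 0.0000 0.0000

Δt=0.13520, u=1.16100, d=0.86132, q=0.49858, disc=e^(-rΔt)=0.98938
k=5 terminal: V=max(K-S,0) → 43.3363 27.3686 5.8452 0.0000 0.0000 0.0000
k=4: j=0 S=53.2828 intr=35.9472 cont=34.9993 V=35.9472[EX]; j=1 S=71.8213 intr=17.4087 cont=16.4607 V=17.4087[EX]; j=2 S=96.8100 intr=0.0000 cont=2.8998 V=2.8998[hold]; j=3 S=130.4929 intr=0.0000 cont=0.0000 V=0.0000[hold]; j=4 S=175.8951 intr=0.0000 cont=0.0000 V=0.0000[hold]  S*(4)=71.8213
k=3: j=0 S=61.8614 intr=27.3686 cont=26.4206 V=27.3686[EX]; j=1 S=83.3848 intr=5.8452 cont=10.0667 V=10.0667[hold]; j=2 S=112.3967 intr=0.0000 cont=1.4386 V=1.4386[hold]; j=3 S=151.5027 intr=0.0000 cont=0.0000 V=0.0000[hold]  S*(3)=61.8614
k=2: j=0 S=71.8213 intr=17.4087 cont=18.5431 V=18.5431[hold]; j=1 S=96.8100 intr=0.0000 cont=5.7036 V=5.7036[hold]; j=2 S=130.4929 intr=0.0000 cont=0.7137 V=0.7137[hold]  S*(2)=-
k=1: j=0 S=83.3848 intr=5.8452 cont=12.0126 V=12.0126[hold]; j=1 S=112.3967 intr=0.0000 cont=3.1816 V=3.1816[hold]  S*(1)=-
k=0: j=0 S=96.8100 intr=0.0000 cont=7.5288 V=7.5288[hold]  S*(0)=-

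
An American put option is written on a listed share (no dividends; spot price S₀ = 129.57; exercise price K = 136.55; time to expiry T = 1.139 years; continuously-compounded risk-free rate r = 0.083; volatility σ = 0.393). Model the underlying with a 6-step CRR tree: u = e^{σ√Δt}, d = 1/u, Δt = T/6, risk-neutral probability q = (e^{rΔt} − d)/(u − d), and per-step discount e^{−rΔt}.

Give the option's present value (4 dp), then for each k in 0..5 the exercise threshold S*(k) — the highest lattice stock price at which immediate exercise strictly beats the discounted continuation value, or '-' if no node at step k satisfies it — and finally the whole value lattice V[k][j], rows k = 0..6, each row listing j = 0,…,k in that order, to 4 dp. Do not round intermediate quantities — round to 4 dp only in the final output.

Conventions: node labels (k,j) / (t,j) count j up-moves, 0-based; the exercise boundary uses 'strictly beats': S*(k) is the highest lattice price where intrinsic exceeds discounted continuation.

Δt=0.18983, u=1.18676, d=0.84263, q=0.50344, disc=e^(-rΔt)=0.98437
k=6 terminal: V=max(K-S,0) → 90.1711 71.2297 44.5524 6.9800 0.0000 0.0000 0.0000
k=5: j=0 S=55.0407 intr=81.5093 cont=79.3746 V=81.5093[EX]; j=1 S=77.5197 intr=59.0303 cont=56.8956 V=59.0303[EX]; j=2 S=109.1793 intr=27.3707 cont=25.2360 V=27.3707[EX]; j=3 S=153.7689 intr=0.0000 cont=3.4118 V=3.4118[hold]; j=4 S=216.5692 intr=0.0000 cont=0.0000 V=0.0000[hold]; j=5 S=305.0175 intr=0.0000 cont=0.0000 V=0.0000[hold]  S*(5)=109.1793
k=4: j=0 S=65.3203 intr=71.2297 cont=69.0950 V=71.2297[EX]; j=1 S=91.9976 intr=44.5524 cont=42.4178 V=44.5524[EX]; j=2 S=129.5700 intr=6.9800 cont=15.0694 V=15.0694[hold]; j=3 S=182.4873 intr=0.0000 cont=1.6677 V=1.6677[hold]; j=4 S=257.0163 intr=0.0000 cont=0.0000 V=0.0000[hold]  S*(4)=91.9976
k=3: j=0 S=77.5197 intr=59.0303 cont=56.8956 V=59.0303[EX]; j=1 S=109.1793 intr=27.3707 cont=29.2449 V=29.2449[hold]; j=2 S=153.7689 intr=0.0000 cont=8.1923 V=8.1923[hold]; j=3 S=216.5692 intr=0.0000 cont=0.8151 V=0.8151[hold]  S*(3)=77.5197
k=2: j=0 S=91.9976 intr=44.5524 cont=43.3466 V=44.5524[EX]; j=1 S=129.5700 intr=6.9800 cont=18.3546 V=18.3546[hold]; j=2 S=182.4873 intr=0.0000 cont=4.4083 V=4.4083[hold]  S*(2)=91.9976
k=1: j=0 S=109.1793 intr=27.3707 cont=30.8730 V=30.8730[hold]; j=1 S=153.7689 intr=0.0000 cont=11.1562 V=11.1562[hold]  S*(1)=-
k=0: j=0 S=129.5700 intr=6.9800 cont=20.6192 V=20.6192[hold]  S*(0)=-

price = 20.6192
boundary = - - 91.9976 77.5197 91.9976 109.1793
tree:
20.6192
30.8730 11.1562
44.5524 18.3546 4.4083
59.0303 29.2449 8.1923 0.8151
71.2297 44.5524 15.0694 1.6677 0.0000
81.5093 59.0303 27.3707 3.4118 0.0000 0.0000
90.1711 71.2297 44.5524 6.9800 0.0000 0.0000 0.0000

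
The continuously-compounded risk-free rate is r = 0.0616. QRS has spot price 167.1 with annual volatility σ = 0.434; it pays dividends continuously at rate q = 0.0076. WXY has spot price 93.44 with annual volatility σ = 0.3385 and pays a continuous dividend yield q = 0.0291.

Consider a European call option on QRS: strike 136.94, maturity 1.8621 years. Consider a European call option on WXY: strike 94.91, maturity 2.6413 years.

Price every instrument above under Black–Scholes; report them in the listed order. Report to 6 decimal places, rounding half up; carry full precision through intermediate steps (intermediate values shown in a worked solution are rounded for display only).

[QRS call K=136.94]
σ√T = 0.434·√1.8621 = 0.592231
d₁ = (ln(S/K) + (r−q+σ²/2)T) / (σ√T) = (ln(167.1/136.94) + (0.0616−0.0076+0.434²/2)·1.8621) / 0.592231 = (0.199050 + 0.275922) / 0.592231 = 0.802004
d₂ = d₁ − σ√T = 0.802004 − 0.592231 = 0.209773
e^{−rT} = 0.891629
e^{−qT} = 0.985948
N(d₁) = 0.788725,  N(d₂) = 0.583078
price = S·e^{−qT}·N(d₁) − K·e^{−rT}·N(d₂) = 129.943866 − 71.193569 = 58.750297
[WXY call K=94.91]
σ√T = 0.3385·√2.6413 = 0.550133
d₁ = (ln(S/K) + (r−q+σ²/2)T) / (σ√T) = (ln(93.44/94.91) + (0.0616−0.0291+0.3385²/2)·2.6413) / 0.550133 = (-0.015610 + 0.237165) / 0.550133 = 0.402731
d₂ = d₁ − σ√T = 0.402731 − 0.550133 = -0.147401
e^{−rT} = 0.849843
e^{−qT} = 0.926018
N(d₁) = 0.656427,  N(d₂) = 0.441408
price = S·e^{−qT}·N(d₁) − K·e^{−rT}·N(d₂) = 56.798733 − 35.603303 = 21.195430

price(QRS call K=136.94) = 58.750297
price(WXY call K=94.91) = 21.195430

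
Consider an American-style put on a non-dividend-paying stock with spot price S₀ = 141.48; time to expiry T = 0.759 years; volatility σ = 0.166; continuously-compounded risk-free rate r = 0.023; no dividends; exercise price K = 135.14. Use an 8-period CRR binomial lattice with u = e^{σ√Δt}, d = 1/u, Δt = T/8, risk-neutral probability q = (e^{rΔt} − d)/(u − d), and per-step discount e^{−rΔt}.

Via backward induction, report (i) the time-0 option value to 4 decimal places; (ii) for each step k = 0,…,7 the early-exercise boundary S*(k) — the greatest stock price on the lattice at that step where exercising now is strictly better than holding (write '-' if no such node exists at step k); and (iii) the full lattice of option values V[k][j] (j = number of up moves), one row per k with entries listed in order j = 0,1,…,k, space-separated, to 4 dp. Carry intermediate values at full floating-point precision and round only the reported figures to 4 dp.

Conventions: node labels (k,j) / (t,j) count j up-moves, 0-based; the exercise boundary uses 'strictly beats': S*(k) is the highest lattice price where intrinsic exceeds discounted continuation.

Δt=0.09488, u=1.05246, d=0.95015, q=0.50857, disc=e^(-rΔt)=0.99782
k=8 terminal: V=max(K-S,0) → 41.1573 31.0379 19.8288 7.4128 0.0000 0.0000 0.0000 0.0000 0.0000
k=7: j=0 S=98.9131 intr=36.2269 cont=35.9323 V=36.2269[EX]; j=1 S=109.5634 intr=25.5766 cont=25.2820 V=25.5766[EX]; j=2 S=121.3605 intr=13.7795 cont=13.4849 V=13.7795[EX]; j=3 S=134.4278 intr=0.7122 cont=3.6349 V=3.6349[hold]; j=4 S=148.9021 intr=0.0000 cont=0.0000 V=0.0000[hold]; j=5 S=164.9350 intr=0.0000 cont=0.0000 V=0.0000[hold]; j=6 S=182.6941 intr=0.0000 cont=0.0000 V=0.0000[hold]; j=7 S=202.3654 intr=0.0000 cont=0.0000 V=0.0000[hold]  S*(7)=121.3605
k=6: j=0 S=104.1021 intr=31.0379 cont=30.7433 V=31.0379[EX]; j=1 S=115.3112 intr=19.8288 cont=19.5342 V=19.8288[EX]; j=2 S=127.7272 intr=7.4128 cont=8.6015 V=8.6015[hold]; j=3 S=141.4800 intr=0.0000 cont=1.7824 V=1.7824[hold]; j=4 S=156.7137 intr=0.0000 cont=0.0000 V=0.0000[hold]; j=5 S=173.5876 intr=0.0000 cont=0.0000 V=0.0000[hold]; j=6 S=192.2784 intr=0.0000 cont=0.0000 V=0.0000[hold]  S*(6)=115.3112
k=5: j=0 S=109.5634 intr=25.5766 cont=25.2820 V=25.5766[EX]; j=1 S=121.3605 intr=13.7795 cont=14.0881 V=14.0881[hold]; j=2 S=134.4278 intr=0.7122 cont=5.1223 V=5.1223[hold]; j=3 S=148.9021 intr=0.0000 cont=0.8740 V=0.8740[hold]; j=4 S=164.9350 intr=0.0000 cont=0.0000 V=0.0000[hold]; j=5 S=182.6941 intr=0.0000 cont=0.0000 V=0.0000[hold]  S*(5)=109.5634
k=4: j=0 S=115.3112 intr=19.8288 cont=19.6908 V=19.8288[EX]; j=1 S=127.7272 intr=7.4128 cont=9.5076 V=9.5076[hold]; j=2 S=141.4800 intr=0.0000 cont=2.9553 V=2.9553[hold]; j=3 S=156.7137 intr=0.0000 cont=0.4286 V=0.4286[hold]; j=4 S=173.5876 intr=0.0000 cont=0.0000 V=0.0000[hold]  S*(4)=115.3112
k=3: j=0 S=121.3605 intr=13.7795 cont=14.5479 V=14.5479[hold]; j=1 S=134.4278 intr=0.7122 cont=6.1618 V=6.1618[hold]; j=2 S=148.9021 intr=0.0000 cont=1.6666 V=1.6666[hold]; j=3 S=164.9350 intr=0.0000 cont=0.2102 V=0.2102[hold]  S*(3)=-
k=2: j=0 S=127.7272 intr=7.4128 cont=10.2606 V=10.2606[hold]; j=1 S=141.4800 intr=0.0000 cont=3.8672 V=3.8672[hold]; j=2 S=156.7137 intr=0.0000 cont=0.9239 V=0.9239[hold]  S*(2)=-
k=1: j=0 S=134.4278 intr=0.7122 cont=6.9938 V=6.9938[hold]; j=1 S=148.9021 intr=0.0000 cont=2.3652 V=2.3652[hold]  S*(1)=-
k=0: j=0 S=141.4800 intr=0.0000 cont=4.6297 V=4.6297[hold]  S*(0)=-

price = 4.6297
boundary = - - - - 115.3112 109.5634 115.3112 121.3605
tree:
4.6297
6.9938 2.3652
10.2606 3.8672 0.9239
14.5479 6.1618 1.6666 0.2102
19.8288 9.5076 2.9553 0.4286 0.0000
25.5766 14.0881 5.1223 0.8740 0.0000 0.0000
31.0379 19.8288 8.6015 1.7824 0.0000 0.0000 0.0000
36.2269 25.5766 13.7795 3.6349 0.0000 0.0000 0.0000 0.0000
41.1573 31.0379 19.8288 7.4128 0.0000 0.0000 0.0000 0.0000 0.0000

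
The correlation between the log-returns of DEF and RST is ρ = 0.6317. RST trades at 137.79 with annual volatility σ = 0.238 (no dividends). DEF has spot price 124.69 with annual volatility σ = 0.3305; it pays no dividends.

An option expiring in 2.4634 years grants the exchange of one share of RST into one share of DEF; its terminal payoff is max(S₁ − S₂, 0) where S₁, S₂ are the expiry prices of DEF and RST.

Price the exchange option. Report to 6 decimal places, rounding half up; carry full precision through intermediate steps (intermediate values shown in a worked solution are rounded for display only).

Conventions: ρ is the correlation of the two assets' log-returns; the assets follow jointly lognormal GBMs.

exchange price = 15.125437

σ_eff = √(σ₁² + σ₂² − 2ρσ₁σ₂) = √(0.3305² + 0.238² − 2·0.6317·0.3305·0.238) = 0.257869
d₁ = (ln(S₁/S₂) + (q₂ − q₁ + σ_eff²/2)T) / (σ_eff√T) = (ln(124.69/137.79) + (0.0 − 0.0 + 0.033248)·2.4634) / 0.404731 = -0.044465
d₂ = d₁ − σ_eff√T = -0.044465 − 0.404731 = -0.449196
N(d₁) = 0.482267,  N(d₂) = 0.326645
V = S₁·e^{−q₁T}·N(d₁) − S₂·e^{−q₂T}·N(d₂) = 60.133850 − 45.008413 = 15.125437
Key observation: pricing in RST-units makes this a unit-strike call on the ratio S₁/S₂ — the risk-free rate cancels and cannot affect the value.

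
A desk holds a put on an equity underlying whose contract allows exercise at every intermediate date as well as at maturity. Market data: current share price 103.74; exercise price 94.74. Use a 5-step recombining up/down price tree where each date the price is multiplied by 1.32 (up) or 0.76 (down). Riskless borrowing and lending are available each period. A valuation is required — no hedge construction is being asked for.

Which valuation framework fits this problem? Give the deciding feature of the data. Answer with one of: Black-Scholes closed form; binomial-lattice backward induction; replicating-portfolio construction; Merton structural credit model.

framework: binomial-lattice backward induction

Key observation: early exercise of the strike-94.74 put must be checked at each of the 5 dates (spot 103.74), which forces a node-by-node comparison of intrinsic and continuation value backward from expiry.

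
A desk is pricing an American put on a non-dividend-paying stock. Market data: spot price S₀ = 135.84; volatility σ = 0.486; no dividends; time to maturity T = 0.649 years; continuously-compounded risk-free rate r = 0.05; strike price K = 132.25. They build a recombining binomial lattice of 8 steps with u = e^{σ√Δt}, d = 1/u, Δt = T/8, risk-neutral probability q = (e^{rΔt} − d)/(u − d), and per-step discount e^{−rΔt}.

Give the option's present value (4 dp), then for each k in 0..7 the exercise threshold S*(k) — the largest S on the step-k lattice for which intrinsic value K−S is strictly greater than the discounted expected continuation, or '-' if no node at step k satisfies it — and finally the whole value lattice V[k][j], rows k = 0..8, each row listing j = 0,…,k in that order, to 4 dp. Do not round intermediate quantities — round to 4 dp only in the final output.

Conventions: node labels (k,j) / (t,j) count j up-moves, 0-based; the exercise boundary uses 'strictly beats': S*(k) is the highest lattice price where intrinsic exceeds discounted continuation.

price = 16.9436
boundary = - - - - 78.0835 89.6760 78.0835 89.6760
tree:
16.9436
23.8770 9.5784
32.6025 14.6298 4.1891
42.9138 21.7117 7.0841 1.0893
54.1665 31.0907 11.7384 2.1036 0.0000
64.2604 42.5740 18.9179 4.0625 0.0000 0.0000
73.0495 54.1665 29.2898 7.8456 0.0000 0.0000 0.0000
80.7024 64.2604 42.5740 15.1514 0.0000 0.0000 0.0000 0.0000
87.3661 73.0495 54.1665 29.2604 0.0000 0.0000 0.0000 0.0000 0.0000

Δt=0.08113, u=1.14846, d=0.87073, q=0.48008, disc=e^(-rΔt)=0.99595
k=8 terminal: V=max(K-S,0) → 87.3661 73.0495 54.1665 29.2604 0.0000 0.0000 0.0000 0.0000 0.0000
k=7: j=0 S=51.5476 intr=80.7024 cont=80.1671 V=80.7024[EX]; j=1 S=67.9896 intr=64.2604 cont=63.7251 V=64.2604[EX]; j=2 S=89.6760 intr=42.5740 cont=42.0386 V=42.5740[EX]; j=3 S=118.2798 intr=13.9702 cont=15.1514 V=15.1514[hold]; j=4 S=156.0072 intr=0.0000 cont=0.0000 V=0.0000[hold]; j=5 S=205.7685 intr=0.0000 cont=0.0000 V=0.0000[hold]; j=6 S=271.4020 intr=0.0000 cont=0.0000 V=0.0000[hold]; j=7 S=357.9705 intr=0.0000 cont=0.0000 V=0.0000[hold]  S*(7)=89.6760
k=6: j=0 S=59.2005 intr=73.0495 cont=72.5142 V=73.0495[EX]; j=1 S=78.0835 intr=54.1665 cont=53.6311 V=54.1665[EX]; j=2 S=102.9896 intr=29.2604 cont=29.2898 V=29.2898[hold]; j=3 S=135.8400 intr=0.0000 cont=7.8456 V=7.8456[hold]; j=4 S=179.1686 intr=0.0000 cont=0.0000 V=0.0000[hold]; j=5 S=236.3176 intr=0.0000 cont=0.0000 V=0.0000[hold]; j=6 S=311.6953 intr=0.0000 cont=0.0000 V=0.0000[hold]  S*(6)=78.0835
k=5: j=0 S=67.9896 intr=64.2604 cont=63.7251 V=64.2604[EX]; j=1 S=89.6760 intr=42.5740 cont=42.0527 V=42.5740[EX]; j=2 S=118.2798 intr=13.9702 cont=18.9179 V=18.9179[hold]; j=3 S=156.0072 intr=0.0000 cont=4.0625 V=4.0625[hold]; j=4 S=205.7685 intr=0.0000 cont=0.0000 V=0.0000[hold]; j=5 S=271.4020 intr=0.0000 cont=0.0000 V=0.0000[hold]  S*(5)=89.6760
k=4: j=0 S=78.0835 intr=54.1665 cont=53.6311 V=54.1665[EX]; j=1 S=102.9896 intr=29.2604 cont=31.0907 V=31.0907[hold]; j=2 S=135.8400 intr=0.0000 cont=11.7384 V=11.7384[hold]; j=3 S=179.1686 intr=0.0000 cont=2.1036 V=2.1036[hold]; j=4 S=236.3176 intr=0.0000 cont=0.0000 V=0.0000[hold]  S*(4)=78.0835
k=3: j=0 S=89.6760 intr=42.5740 cont=42.9138 V=42.9138[hold]; j=1 S=118.2798 intr=13.9702 cont=21.7117 V=21.7117[hold]; j=2 S=156.0072 intr=0.0000 cont=7.0841 V=7.0841[hold]; j=3 S=205.7685 intr=0.0000 cont=1.0893 V=1.0893[hold]  S*(3)=-
k=2: j=0 S=102.9896 intr=29.2604 cont=32.6025 V=32.6025[hold]; j=1 S=135.8400 intr=0.0000 cont=14.6298 V=14.6298[hold]; j=2 S=179.1686 intr=0.0000 cont=4.1891 V=4.1891[hold]  S*(2)=-
k=1: j=0 S=118.2798 intr=13.9702 cont=23.8770 V=23.8770[hold]; j=1 S=156.0072 intr=0.0000 cont=9.5784 V=9.5784[hold]  S*(1)=-
k=0: j=0 S=135.8400 intr=0.0000 cont=16.9436 V=16.9436[hold]  S*(0)=-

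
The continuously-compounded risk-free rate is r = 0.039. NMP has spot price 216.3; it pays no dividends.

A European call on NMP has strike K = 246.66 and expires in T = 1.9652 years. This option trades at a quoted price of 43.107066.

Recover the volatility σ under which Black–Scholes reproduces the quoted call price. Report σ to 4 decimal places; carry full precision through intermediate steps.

sigma = 0.3988

At σ = 0.3988 the Black–Scholes value reproduces the quote:
σ√T = 0.3988·√1.9652 = 0.559060
d₁ = (ln(S/K) + (r+σ²/2)T) / (σ√T) = (ln(216.3/246.66) + (0.039+0.3988²/2)·1.9652) / 0.559060 = (-0.131345 + 0.232917) / 0.559060 = 0.181684
d₂ = d₁ − σ√T = 0.181684 − 0.559060 = -0.377376
e^{−rT} = 0.926221
N(d₁) = 0.572085,  N(d₂) = 0.352947
V = S·N(d₁) − K·e^{−rT}·N(d₂) = 123.741922 − 80.634857 = 43.107066 (the quoted price), and the Black–Scholes price is strictly increasing in σ, so σ is unique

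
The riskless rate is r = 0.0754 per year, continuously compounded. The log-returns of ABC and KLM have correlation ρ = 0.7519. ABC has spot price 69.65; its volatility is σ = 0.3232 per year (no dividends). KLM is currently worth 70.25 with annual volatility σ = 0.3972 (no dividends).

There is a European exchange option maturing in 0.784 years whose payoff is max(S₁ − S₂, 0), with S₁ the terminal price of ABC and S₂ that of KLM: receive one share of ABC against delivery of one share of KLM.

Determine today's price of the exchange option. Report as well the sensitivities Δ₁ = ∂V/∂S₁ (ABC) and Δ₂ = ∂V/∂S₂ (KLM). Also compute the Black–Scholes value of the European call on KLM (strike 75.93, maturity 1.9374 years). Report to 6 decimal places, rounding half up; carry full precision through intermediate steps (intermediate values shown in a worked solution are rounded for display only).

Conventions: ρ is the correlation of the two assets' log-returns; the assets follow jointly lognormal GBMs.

σ_eff = √(σ₁² + σ₂² − 2ρσ₁σ₂) = √(0.3232² + 0.3972² − 2·0.7519·0.3232·0.3972) = 0.263013
d₁ = (ln(S₁/S₂) + (q₂ − q₁ + σ_eff²/2)T) / (σ_eff√T) = (ln(69.65/70.25) + (0.0 − 0.0 + 0.034588)·0.784) / 0.232881 = 0.079608
d₂ = d₁ − σ_eff√T = 0.079608 − 0.232881 = -0.153273
N(d₁) = 0.531726,  N(d₂) = 0.439091
V = S₁·e^{−q₁T}·N(d₁) − S₂·e^{−q₂T}·N(d₂) = 37.034685 − 30.846172 = 6.188513
Δ₁ = e^{−q₁T}·N(d₁) = 0.531726;  Δ₂ = −e^{−q₂T}·N(d₂) = -0.439091
[vanilla: KLM call K=75.93]
σ√T = 0.3972·√1.9374 = 0.552865
d₁ = (ln(S/K) + (r+σ²/2)T) / (σ√T) = (ln(70.25/75.93) + (0.0754+0.3972²/2)·1.9374) / 0.552865 = (-0.077752 + 0.298910) / 0.552865 = 0.400022
d₂ = d₁ − σ√T = 0.400022 − 0.552865 = -0.152843
e^{−rT} = 0.864089
N(d₁) = 0.655430,  N(d₂) = 0.439261
price = S·N(d₁) − K·e^{−rT}·N(d₂) = 46.043949 − 28.820035 = 17.223914

exchange price = 6.188513
Δ1 = 0.531726
Δ2 = -0.439091
price(KLM call K=75.93) = 17.223914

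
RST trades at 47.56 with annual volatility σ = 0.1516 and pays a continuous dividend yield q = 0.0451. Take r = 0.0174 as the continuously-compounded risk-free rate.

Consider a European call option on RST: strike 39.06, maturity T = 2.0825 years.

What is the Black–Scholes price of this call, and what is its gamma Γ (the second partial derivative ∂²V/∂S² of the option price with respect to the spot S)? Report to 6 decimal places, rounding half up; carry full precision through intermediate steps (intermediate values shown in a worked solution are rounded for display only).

price = 7.026092
Γ = 0.026432

σ√T = 0.1516·√2.0825 = 0.218772
d₁ = (ln(S/K) + (r−q+σ²/2)T) / (σ√T) = (ln(47.56/39.06) + (0.0174−0.0451+0.1516²/2)·2.0825) / 0.218772 = (0.196893 − 0.033755) / 0.218772 = 0.745701
d₂ = d₁ − σ√T = 0.745701 − 0.218772 = 0.526929
e^{−rT} = 0.964413
e^{−qT} = 0.910355
N(d₁) = 0.772076,  N(d₂) = 0.700879
Call price V = S·e^{−qT}·N(d₁) − K·e^{−rT}·N(d₂) = 33.428171 − 26.402080 = 7.026092
φ(d₁) = (1/√(2π))·e^{−d₁²/2} = 0.302107
Γ = e^{−qT}·φ(d₁) / (S·σ·√T) = 0.026432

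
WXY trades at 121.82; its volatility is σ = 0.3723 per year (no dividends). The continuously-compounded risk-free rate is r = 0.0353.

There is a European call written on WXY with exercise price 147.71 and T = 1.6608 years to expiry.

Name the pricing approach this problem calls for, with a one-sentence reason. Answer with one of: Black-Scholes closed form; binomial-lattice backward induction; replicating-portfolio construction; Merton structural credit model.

Key observation: the instrument is a plain European call (strike 147.71) on a lognormal asset; the exact continuous-time formula applies directly.

framework: Black-Scholes closed form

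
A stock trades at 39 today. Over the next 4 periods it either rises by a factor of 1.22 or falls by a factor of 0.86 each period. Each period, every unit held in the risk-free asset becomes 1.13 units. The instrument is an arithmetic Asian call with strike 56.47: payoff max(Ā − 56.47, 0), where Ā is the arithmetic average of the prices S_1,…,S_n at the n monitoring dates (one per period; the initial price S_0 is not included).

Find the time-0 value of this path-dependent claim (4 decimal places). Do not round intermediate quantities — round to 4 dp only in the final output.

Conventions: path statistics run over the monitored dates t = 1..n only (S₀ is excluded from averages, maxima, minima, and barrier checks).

price = 1.9787

Risk-neutral up-probability p* = (R−d)/(u−d) = (1.13−0.86)/(1.22−0.86) = 0.7500; the claim prices as the p*-weighted sum of path payoffs discounted by R^4.
Enumerate all 2^4 = 16 price paths (U = up ×1.22, D = down ×0.86); each path with k up-moves has probability p*^k·(1−p*)^(4−k).
DDDD: Ā=27.1310, payoff=0.0000, prob=0.003906
UDDD: Ā=38.4881, payoff=0.0000, prob=0.011719
DUDD: Ā=34.9781, payoff=0.0000, prob=0.011719
UUDD: Ā=49.6201, payoff=0.0000, prob=0.035156
DDUD: Ā=31.9595, payoff=0.0000, prob=0.011719
UDUD: Ā=45.3379, payoff=0.0000, prob=0.035156
DUUD: Ā=41.8279, payoff=0.0000, prob=0.035156
UUUD: Ā=59.3373, payoff=2.8673, prob=0.105469
DDDU: Ā=29.3635, payoff=0.0000, prob=0.011719
UDDU: Ā=41.6552, payoff=0.0000, prob=0.035156
DUDU: Ā=38.1452, payoff=0.0000, prob=0.035156
UUDU: Ā=54.1130, payoff=0.0000, prob=0.105469
DDUU: Ā=35.1266, payoff=0.0000, prob=0.035156
UDUU: Ā=49.8308, payoff=0.0000, prob=0.105469
DUUU: Ā=46.3208, payoff=0.0000, prob=0.105469
UUUU: Ā=65.7109, payoff=9.2409, prob=0.316406
Price = Σ prob·payoff / R^4 = 3.226299 / 1.630474 = 1.9787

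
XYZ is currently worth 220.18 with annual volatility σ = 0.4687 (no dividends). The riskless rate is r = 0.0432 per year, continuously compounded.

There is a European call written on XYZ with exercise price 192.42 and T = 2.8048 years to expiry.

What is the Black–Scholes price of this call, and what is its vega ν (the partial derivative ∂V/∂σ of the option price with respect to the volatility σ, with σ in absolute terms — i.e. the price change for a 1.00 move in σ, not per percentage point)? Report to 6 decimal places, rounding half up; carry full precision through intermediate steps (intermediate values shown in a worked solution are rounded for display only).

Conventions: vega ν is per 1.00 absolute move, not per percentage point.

price = 87.453081
ν = 113.639832

σ√T = 0.4687·√2.8048 = 0.784957
d₁ = (ln(S/K) + (r+σ²/2)T) / (σ√T) = (ln(220.18/192.42) + (0.0432+0.4687²/2)·2.8048) / 0.784957 = (0.134765 + 0.429246) / 0.784957 = 0.718525
d₂ = d₁ − σ√T = 0.718525 − 0.784957 = -0.066432
e^{−rT} = 0.885886
N(d₁) = 0.763783,  N(d₂) = 0.473517
Call price V = S·N(d₁) − K·e^{−rT}·N(d₂) = 168.169763 − 80.716682 = 87.453081
φ(d₁) = (1/√(2π))·e^{−d₁²/2} = 0.308178
ν = S·φ(d₁)·√T = 113.639832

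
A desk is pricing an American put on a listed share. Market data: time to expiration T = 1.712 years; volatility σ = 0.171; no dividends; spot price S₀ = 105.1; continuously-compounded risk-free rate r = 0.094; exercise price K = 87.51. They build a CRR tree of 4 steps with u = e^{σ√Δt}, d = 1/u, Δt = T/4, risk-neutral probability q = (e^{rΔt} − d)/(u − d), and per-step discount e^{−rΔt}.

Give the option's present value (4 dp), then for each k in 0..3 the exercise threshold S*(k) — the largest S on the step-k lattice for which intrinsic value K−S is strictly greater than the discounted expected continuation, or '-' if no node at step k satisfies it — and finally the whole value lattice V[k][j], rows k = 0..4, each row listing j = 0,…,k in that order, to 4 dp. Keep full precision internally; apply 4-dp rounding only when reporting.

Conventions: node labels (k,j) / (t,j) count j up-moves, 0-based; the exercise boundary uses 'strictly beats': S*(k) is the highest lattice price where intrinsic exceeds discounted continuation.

Δt=0.42800, u=1.11837, d=0.89416, q=0.65516, disc=e^(-rΔt)=0.96057
k=4 terminal: V=max(K-S,0) → 20.3265 3.4803 0.0000 0.0000 0.0000
k=3: j=0 S=75.1359 intr=12.3741 cont=8.9232 V=12.3741[EX]; j=1 S=93.9762 intr=0.0000 cont=1.1528 V=1.1528[hold]; j=2 S=117.5406 intr=0.0000 cont=0.0000 V=0.0000[hold]; j=3 S=147.0137 intr=0.0000 cont=0.0000 V=0.0000[hold]  S*(3)=75.1359
k=2: j=0 S=84.0297 intr=3.4803 cont=4.8243 V=4.8243[hold]; j=1 S=105.1000 intr=0.0000 cont=0.3819 V=0.3819[hold]; j=2 S=131.4537 intr=0.0000 cont=0.0000 V=0.0000[hold]  S*(2)=-
k=1: j=0 S=93.9762 intr=0.0000 cont=1.8383 V=1.8383[hold]; j=1 S=117.5406 intr=0.0000 cont=0.1265 V=0.1265[hold]  S*(1)=-
k=0: j=0 S=105.1000 intr=0.0000 cont=0.6885 V=0.6885[hold]  S*(0)=-

price = 0.6885
boundary = - - - 75.1359
tree:
0.6885
1.8383 0.1265
4.8243 0.3819 0.0000
12.3741 1.1528 0.0000 0.0000
20.3265 3.4803 0.0000 0.0000 0.0000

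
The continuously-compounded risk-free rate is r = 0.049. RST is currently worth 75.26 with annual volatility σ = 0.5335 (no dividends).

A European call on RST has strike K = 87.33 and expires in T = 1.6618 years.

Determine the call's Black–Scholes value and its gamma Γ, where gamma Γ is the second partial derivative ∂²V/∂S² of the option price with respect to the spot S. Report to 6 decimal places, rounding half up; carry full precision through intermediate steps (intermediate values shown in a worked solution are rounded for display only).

σ√T = 0.5335·√1.6618 = 0.687739
d₁ = (ln(S/K) + (r+σ²/2)T) / (σ√T) = (ln(75.26/87.33) + (0.049+0.5335²/2)·1.6618) / 0.687739 = (-0.148745 + 0.317921) / 0.687739 = 0.245988
d₂ = d₁ − σ√T = 0.245988 − 0.687739 = -0.441751
e^{−rT} = 0.921799
N(d₁) = 0.597154,  N(d₂) = 0.329335
Call price V = S·N(d₁) − K·e^{−rT}·N(d₂) = 44.941827 − 26.511665 = 18.430162
φ(d₁) = (1/√(2π))·e^{−d₁²/2} = 0.387053
Γ = φ(d₁) / (S·σ·√T) = 0.007478

price = 18.430162
Γ = 0.007478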